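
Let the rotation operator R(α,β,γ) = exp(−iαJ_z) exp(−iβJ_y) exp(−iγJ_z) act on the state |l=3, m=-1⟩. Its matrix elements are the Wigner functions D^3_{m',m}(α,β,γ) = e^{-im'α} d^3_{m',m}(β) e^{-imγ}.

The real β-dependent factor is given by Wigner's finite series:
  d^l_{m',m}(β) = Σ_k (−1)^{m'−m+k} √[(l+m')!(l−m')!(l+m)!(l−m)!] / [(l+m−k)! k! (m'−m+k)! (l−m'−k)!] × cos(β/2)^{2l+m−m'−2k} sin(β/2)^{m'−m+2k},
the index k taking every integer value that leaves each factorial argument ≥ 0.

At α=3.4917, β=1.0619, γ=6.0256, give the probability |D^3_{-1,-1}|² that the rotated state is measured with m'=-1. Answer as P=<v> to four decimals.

Split into d^3_{-1,-1}(β=1.0619) × two z-phases.
Half-angle: c=0.862326, s=0.506353. N=√(2·24·2·24)=48.000000
Admissible k: 0..2 (factorial args all ≥0)
  k=0: (−1)^0·48.0000/(48)·0.8623^6·0.5064^0 = +0.411178
  k=1: (−1)^1·48.0000/(6)·0.8623^4·0.5064^2 = -1.134183
  k=2: (−1)^2·48.0000/(8)·0.8623^2·0.5064^4 = +0.293297
d^3_{-1,-1}(1.0619) = +0.411178 -1.134183 +0.293297 = -0.429708
|D^3_{-1,-1}|² = |d^3_{-1,-1}(β)|² = (-0.429708)² = 0.184649 (the z-rotation phases have unit modulus)

P=0.1846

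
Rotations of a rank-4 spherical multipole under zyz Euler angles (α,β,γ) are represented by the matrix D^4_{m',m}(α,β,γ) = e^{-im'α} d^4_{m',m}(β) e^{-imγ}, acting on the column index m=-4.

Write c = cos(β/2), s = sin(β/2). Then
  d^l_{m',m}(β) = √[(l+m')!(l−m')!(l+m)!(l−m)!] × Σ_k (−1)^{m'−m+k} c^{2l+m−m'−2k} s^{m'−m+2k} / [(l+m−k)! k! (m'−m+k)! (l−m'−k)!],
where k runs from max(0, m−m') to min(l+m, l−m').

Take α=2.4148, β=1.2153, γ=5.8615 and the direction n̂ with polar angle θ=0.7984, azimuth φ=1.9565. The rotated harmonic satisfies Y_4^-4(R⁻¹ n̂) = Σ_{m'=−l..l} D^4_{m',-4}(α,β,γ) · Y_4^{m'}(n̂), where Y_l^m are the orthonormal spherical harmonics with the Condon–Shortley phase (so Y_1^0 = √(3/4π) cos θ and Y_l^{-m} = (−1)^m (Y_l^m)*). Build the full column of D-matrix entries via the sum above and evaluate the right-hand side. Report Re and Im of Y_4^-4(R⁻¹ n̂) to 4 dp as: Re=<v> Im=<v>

Re=-0.0170 Im=0.0319

Need the full column D^4_{m',-4} for m'=−4..4 at α=2.4148, β=1.2153, γ=5.8615.
cos(β/2)=0.820992, sin(β/2)=0.570940
d^4_{-4,-4}: single k=0 term ⇒ +0.206401;  D = -0.024397+0.204954i
d^4_{-3,-4}: single k=0 term ⇒ -0.405983;  D = -0.303736+0.269382i
d^4_{-2,-4}: single k=0 term ⇒ +0.528193;  D = -0.528193-0.000669i
d^4_{-1,-4}: single k=0 term ⇒ -0.519469;  D = -0.387767-0.345666i
d^4_{0,-4}: single k=0 term ⇒ +0.403892;  D = -0.046724-0.401181i
d^4_{1,-4}: single k=0 term ⇒ -0.251225;  D = +0.144093-0.205794i
d^4_{2,-4}: single k=0 term ⇒ +0.123537;  D = +0.120195-0.028543i
d^4_{3,-4}: single k=0 term ⇒ -0.045921;  D = +0.040439+0.021759i
d^4_{4,-4}: single k=0 term ⇒ +0.011291;  D = +0.003875+0.010605i
Y_4^{m'}(θ=0.7984,φ=1.9565) and Σ D·Y over m':
  (-0.0244+0.2050i)·(+0.0033-0.1164i)  (-0.3037+0.2694i)·(+0.2939+0.1290i)  (-0.5282-0.0007i)·(-0.2964+0.2882i)  (-0.3878-0.3457i)·(-0.0364-0.0896i)  (-0.0467-0.4012i)·(-0.3501+0.0000i)  (+0.1441-0.2058i)·(+0.0364-0.0896i)  (+0.1202-0.0285i)·(-0.2964-0.2882i)  (+0.0404+0.0218i)·(-0.2939+0.1290i)  (+0.0039+0.0106i)·(+0.0033+0.1164i)
Y_4^-4(R⁻¹ n̂) = -0.016963+0.031941i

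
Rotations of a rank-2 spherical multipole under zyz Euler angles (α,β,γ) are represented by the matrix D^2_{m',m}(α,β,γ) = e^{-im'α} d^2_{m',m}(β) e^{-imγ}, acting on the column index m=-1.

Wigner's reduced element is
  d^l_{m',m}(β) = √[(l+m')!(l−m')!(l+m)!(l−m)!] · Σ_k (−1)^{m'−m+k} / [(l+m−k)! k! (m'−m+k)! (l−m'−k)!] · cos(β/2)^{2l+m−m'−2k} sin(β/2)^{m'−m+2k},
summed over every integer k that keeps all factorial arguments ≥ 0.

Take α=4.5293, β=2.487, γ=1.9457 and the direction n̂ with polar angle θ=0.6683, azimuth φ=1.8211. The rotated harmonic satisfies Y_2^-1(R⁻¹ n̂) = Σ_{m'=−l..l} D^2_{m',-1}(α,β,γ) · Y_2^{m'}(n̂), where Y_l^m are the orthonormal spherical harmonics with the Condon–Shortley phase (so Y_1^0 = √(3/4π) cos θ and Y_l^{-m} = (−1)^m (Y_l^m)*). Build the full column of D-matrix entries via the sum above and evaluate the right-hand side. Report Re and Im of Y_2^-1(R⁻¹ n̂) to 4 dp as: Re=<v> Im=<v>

Need the full column D^2_{m',-1} for m'=−2..2 at α=4.5293, β=2.487, γ=1.9457.
cos(β/2)=0.321484, sin(β/2)=0.946915
d^2_{-2,-1}: single k=1 term ⇒ +0.062924;  D = +0.000549-0.062922i
d^2_{-1,-1}: k∈[0..1] ⇒ +0.010682 -0.278011 = -0.267329;  D = -0.262427-0.050964i
d^2_{0,-1}: k∈[0..1] ⇒ -0.077066 +0.668603 = +0.591536;  D = -0.216610+0.550450i
d^2_{1,-1}: k∈[0..1] ⇒ +0.278011 -0.803978 = -0.525967;  D = +0.446188+0.278491i
d^2_{2,-1}: single k=0 term ⇒ -0.545912;  D = -0.368538+0.402740i
Y_2^{m'}(θ=0.6683,φ=1.8211) and Σ D·Y over m':
  (+0.0005-0.0629i)·(-0.1301+0.0712i)  (-0.2624-0.0510i)·(-0.0931-0.3640i)  (-0.2166+0.5504i)·(+0.2675+0.0000i)  (+0.4462+0.2785i)·(+0.0931-0.3640i)  (-0.3685+0.4027i)·(-0.1301-0.0712i)
Y_2^-1(R⁻¹ n̂) = +0.171865+0.093061i

Re=0.1719 Im=0.0931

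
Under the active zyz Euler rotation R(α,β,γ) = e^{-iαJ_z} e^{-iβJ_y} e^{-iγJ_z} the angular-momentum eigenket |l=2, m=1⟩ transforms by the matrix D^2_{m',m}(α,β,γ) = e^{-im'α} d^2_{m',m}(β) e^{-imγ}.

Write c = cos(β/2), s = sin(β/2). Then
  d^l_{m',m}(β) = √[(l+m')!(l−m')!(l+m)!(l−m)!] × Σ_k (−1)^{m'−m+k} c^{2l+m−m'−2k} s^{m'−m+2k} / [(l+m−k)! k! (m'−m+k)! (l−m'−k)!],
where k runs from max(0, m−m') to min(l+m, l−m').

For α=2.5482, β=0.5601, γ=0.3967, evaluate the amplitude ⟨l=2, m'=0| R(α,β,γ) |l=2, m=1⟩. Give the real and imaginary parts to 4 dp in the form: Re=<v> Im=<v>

D^2_{0,1}(2.5482,0.5601,0.3967) = e^{-i·0·2.5482}·d^2_{0,1}(0.5601)·e^{-i·1·0.3967}. Compute d first:
With c≡cos(β/2)=0.961042 and s≡sin(β/2)=0.276404, N=[2·2·6·1]^{1/2}=4.898979
k: max(0,(1)−(0))=1 … min(2+(1),2−(0))=2
  k=1: (−1)^0·4.8990/(2)·0.9610^3·0.2764^1 = +0.600961
  k=2: (−1)^1·4.8990/(2)·0.9610^1·0.2764^3 = -0.049711
d^2_{0,1}(0.5601) = +0.600961 -0.049711 = +0.551250
Phases: e^{-i·(0)·2.5482}=+1.000000+0.000000i, e^{-i·(1)·0.3967}=+0.922341-0.386377i ⇒ D=+0.508441-0.212990i

Re=0.5084 Im=-0.2130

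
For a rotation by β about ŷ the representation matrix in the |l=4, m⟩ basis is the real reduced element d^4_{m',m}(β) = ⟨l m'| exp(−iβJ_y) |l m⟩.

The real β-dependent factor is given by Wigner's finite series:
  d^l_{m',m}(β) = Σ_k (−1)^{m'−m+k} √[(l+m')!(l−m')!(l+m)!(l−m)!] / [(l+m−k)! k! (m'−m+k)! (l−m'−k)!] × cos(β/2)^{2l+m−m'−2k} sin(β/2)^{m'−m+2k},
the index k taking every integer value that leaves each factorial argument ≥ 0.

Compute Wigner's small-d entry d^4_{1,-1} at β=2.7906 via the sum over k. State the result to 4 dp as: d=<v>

d=-0.4928

d^4_{1,-1}(β=2.7906) via Wigner's sum:
With c≡cos(β/2)=0.174597 and s≡sin(β/2)=0.984640, N=[120·6·6·120]^{1/2}=720.000000
k: max(0,(-1)−(1))=0 … min(4+(-1),4−(1))=3
  k=0: (−1)^2·720.0000/(72)·0.1746^6·0.9846^2 = +0.000275
  k=1: (−1)^3·720.0000/(24)·0.1746^4·0.9846^4 = -0.026205
  k=2: (−1)^4·720.0000/(48)·0.1746^2·0.9846^6 = +0.416705
  k=3: (−1)^5·720.0000/(720)·0.1746^0·0.9846^8 = -0.883527
d^4_{1,-1}(2.7906) = +0.000275 -0.026205 +0.416705 -0.883527 = -0.492752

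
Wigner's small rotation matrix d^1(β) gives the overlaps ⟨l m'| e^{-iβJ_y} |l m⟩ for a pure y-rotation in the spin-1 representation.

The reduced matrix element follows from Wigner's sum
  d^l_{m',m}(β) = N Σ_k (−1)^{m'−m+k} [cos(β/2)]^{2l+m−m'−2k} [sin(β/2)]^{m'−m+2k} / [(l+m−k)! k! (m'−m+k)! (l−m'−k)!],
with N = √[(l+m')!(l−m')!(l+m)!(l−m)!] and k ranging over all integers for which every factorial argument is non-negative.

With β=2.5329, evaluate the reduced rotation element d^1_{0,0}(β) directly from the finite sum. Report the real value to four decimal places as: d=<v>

d^1_{0,0}(β=2.5329) via Wigner's sum:
With c≡cos(β/2)=0.299670 and s≡sin(β/2)=0.954043, N=[1·1·1·1]^{1/2}=1.000000
k: max(0,(0)−(0))=0 … min(1+(0),1−(0))=1
  k=0: (−1)^0·1.0000/(1)·0.2997^2·0.9540^0 = +0.089802
  k=1: (−1)^1·1.0000/(1)·0.2997^0·0.9540^2 = -0.910198
d^1_{0,0}(2.5329) = +0.089802 -0.910198 = -0.820396

d=-0.8204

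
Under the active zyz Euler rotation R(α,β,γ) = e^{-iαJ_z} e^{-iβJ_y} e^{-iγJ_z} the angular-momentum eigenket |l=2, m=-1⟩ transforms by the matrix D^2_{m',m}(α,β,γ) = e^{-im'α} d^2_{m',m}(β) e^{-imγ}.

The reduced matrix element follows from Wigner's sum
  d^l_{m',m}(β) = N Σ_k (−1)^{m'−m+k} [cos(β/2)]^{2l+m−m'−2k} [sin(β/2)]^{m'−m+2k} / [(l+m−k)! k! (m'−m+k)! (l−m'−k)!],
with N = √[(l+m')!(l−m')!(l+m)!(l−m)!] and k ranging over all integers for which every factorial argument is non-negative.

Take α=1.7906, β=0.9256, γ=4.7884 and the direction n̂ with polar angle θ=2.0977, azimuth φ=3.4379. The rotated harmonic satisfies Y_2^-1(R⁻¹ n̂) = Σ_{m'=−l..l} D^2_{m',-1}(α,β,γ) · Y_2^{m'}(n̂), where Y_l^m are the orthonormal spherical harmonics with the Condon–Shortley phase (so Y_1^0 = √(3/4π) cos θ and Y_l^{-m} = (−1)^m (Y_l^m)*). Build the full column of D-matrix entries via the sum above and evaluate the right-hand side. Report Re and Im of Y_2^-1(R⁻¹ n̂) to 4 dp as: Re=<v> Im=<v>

Need the full column D^2_{m',-1} for m'=−2..2 at α=1.7906, β=0.9256, γ=4.7884.
cos(β/2)=0.894806, sin(β/2)=0.446455
d^2_{-2,-1}: single k=1 term ⇒ +0.639727;  D = -0.315432+0.556555i
d^2_{-1,-1}: k∈[0..1] ⇒ +0.641085 -0.478779 = +0.162306;  D = +0.155256+0.047315i
d^2_{0,-1}: k∈[0..1] ⇒ -0.783502 +0.195047 = -0.588455;  D = -0.044686+0.586756i
d^2_{1,-1}: k∈[0..1] ⇒ +0.478779 -0.039729 = +0.439049;  D = -0.434518+0.062915i
d^2_{2,-1}: single k=0 term ⇒ -0.159255;  D = -0.056637-0.148843i
Y_2^{m'}(θ=2.0977,φ=3.4379) and Σ D·Y over m':
  (-0.3154+0.5566i)·(+0.2394-0.1612i)  (+0.1553+0.0473i)·(+0.3212-0.0980i)  (-0.0447+0.5868i)·(-0.0761+0.0000i)  (-0.4345+0.0629i)·(-0.3212-0.0980i)  (-0.0566-0.1488i)·(+0.2394+0.1612i)
Y_2^-1(R⁻¹ n̂) = +0.228257+0.117015i

Re=0.2283 Im=0.1170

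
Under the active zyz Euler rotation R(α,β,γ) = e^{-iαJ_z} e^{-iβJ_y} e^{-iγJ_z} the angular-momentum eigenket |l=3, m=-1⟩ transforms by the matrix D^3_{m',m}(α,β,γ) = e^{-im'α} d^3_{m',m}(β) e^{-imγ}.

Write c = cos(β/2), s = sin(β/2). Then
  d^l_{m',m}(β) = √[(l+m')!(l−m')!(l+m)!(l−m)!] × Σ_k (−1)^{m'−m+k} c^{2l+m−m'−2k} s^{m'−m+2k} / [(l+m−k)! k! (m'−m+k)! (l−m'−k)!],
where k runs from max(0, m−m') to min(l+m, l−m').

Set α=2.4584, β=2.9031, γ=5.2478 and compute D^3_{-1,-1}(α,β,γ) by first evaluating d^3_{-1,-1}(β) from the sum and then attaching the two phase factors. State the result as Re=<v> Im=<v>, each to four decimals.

Split into d^3_{-1,-1}(β=2.9031) × two z-phases.
With c≡cos(β/2)=0.118964 and s≡sin(β/2)=0.992899, N=[2·24·2·24]^{1/2}=48.000000
k: max(0,(-1)−(-1))=0 … min(3+(-1),3−(-1))=2
  k=0: (−1)^0·48.0000/(48)·0.1190^6·0.9929^0 = +0.000003
  k=1: (−1)^1·48.0000/(6)·0.1190^4·0.9929^2 = -0.001580
  k=2: (−1)^2·48.0000/(8)·0.1190^2·0.9929^4 = +0.082528
d^3_{-1,-1}(2.9031) = +0.000003 -0.001580 +0.082528 = +0.080951
Attach z-rotation phases: D = e^{-i(-1)(2.4584)}·(+0.080951)·e^{-i(-1)(5.2478)} = +0.011920+0.080069i

Re=0.0119 Im=0.0801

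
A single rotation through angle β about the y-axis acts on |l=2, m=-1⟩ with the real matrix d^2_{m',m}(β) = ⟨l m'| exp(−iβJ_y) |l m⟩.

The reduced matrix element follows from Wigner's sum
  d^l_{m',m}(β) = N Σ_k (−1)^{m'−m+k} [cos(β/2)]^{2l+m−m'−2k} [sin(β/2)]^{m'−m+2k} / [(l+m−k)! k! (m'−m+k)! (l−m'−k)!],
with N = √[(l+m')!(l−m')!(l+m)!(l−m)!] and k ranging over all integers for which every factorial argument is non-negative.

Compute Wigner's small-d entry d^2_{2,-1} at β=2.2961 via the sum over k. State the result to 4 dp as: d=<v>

d^2_{2,-1}(β=2.2961) via Wigner's sum:
c=cos(2.2961/2)=0.410267, s=sin(2.2961/2)=0.911966; N=√[24·1·1·6]=12.000000
k: max(0,(-1)−(2))=0 … min(2+(-1),2−(2))=0
  k=0: (−1)^3·12.0000/(6)·0.4103^1·0.9120^3 = -0.622346
d^2_{2,-1}(2.2961) = -0.622346

d=-0.6223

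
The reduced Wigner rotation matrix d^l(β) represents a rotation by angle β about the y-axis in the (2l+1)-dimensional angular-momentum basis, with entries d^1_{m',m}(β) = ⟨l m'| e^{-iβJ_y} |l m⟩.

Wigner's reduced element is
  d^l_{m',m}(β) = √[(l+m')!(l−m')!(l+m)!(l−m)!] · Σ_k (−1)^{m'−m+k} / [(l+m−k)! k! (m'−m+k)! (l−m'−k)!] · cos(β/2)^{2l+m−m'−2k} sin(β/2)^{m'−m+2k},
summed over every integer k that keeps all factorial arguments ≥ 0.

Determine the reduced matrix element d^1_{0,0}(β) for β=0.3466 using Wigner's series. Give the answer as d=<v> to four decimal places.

d^1_{0,0}(β=0.3466) via Wigner's sum:
With c≡cos(β/2)=0.985021 and s≡sin(β/2)=0.172434, N=[1·1·1·1]^{1/2}=1.000000
The bounds max(0,m−m')=0 and min(l+m,l−m')=1 give 2 terms
  k=0: (−1)^0·1.0000/(1)·0.9850^2·0.1724^0 = +0.970267
  k=1: (−1)^1·1.0000/(1)·0.9850^0·0.1724^2 = -0.029733
d^1_{0,0}(0.3466) = +0.970267 -0.029733 = +0.940533

d=0.9405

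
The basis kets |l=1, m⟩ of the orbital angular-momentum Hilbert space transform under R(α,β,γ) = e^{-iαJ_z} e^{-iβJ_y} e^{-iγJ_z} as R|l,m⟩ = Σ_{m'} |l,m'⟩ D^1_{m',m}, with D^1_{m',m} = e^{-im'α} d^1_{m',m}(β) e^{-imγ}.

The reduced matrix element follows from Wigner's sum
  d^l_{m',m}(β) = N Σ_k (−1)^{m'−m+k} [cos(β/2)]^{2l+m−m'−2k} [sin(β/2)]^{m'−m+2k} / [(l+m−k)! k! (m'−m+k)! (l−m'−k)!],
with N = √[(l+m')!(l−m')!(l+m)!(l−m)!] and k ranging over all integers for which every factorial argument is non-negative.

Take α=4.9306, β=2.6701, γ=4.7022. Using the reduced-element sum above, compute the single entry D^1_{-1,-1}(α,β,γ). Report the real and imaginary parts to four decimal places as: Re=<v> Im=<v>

D^1_{-1,-1}(4.9306,2.6701,4.7022) = e^{-i·-1·4.9306}·d^1_{-1,-1}(2.6701)·e^{-i·-1·4.7022}. Compute d first:
With c≡cos(β/2)=0.233569 and s≡sin(β/2)=0.972340, N=[1·2·1·2]^{1/2}=2.000000
k: max(0,(-1)−(-1))=0 … min(1+(-1),1−(-1))=0
  k=0: (−1)^0·2.0000/(2)·0.2336^2·0.9723^0 = +0.054554
d^1_{-1,-1}(2.6701) = +0.054554
Attach z-rotation phases: D = e^{-i(-1)(4.9306)}·(+0.054554)·e^{-i(-1)(4.7022)} = -0.053378-0.011267i

Re=-0.0534 Im=-0.0113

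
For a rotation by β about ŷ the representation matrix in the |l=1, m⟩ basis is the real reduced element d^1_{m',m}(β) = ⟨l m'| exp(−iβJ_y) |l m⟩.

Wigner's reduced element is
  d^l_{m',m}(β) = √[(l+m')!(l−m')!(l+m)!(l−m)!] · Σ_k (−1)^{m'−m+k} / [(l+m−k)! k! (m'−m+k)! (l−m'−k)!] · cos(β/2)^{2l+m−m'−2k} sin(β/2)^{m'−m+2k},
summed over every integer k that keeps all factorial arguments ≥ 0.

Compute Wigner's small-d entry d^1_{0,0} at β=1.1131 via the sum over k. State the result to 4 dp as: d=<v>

d=0.4419

d^1_{0,0}(β=1.1131) via Wigner's sum:
Half-angle: c=0.849083, s=0.528260. N=√(1·1·1·1)=1.000000
Admissible k: 0..1 (factorial args all ≥0)
  k=0: (−1)^0·1.0000/(1)·0.8491^2·0.5283^0 = +0.720941
  k=1: (−1)^1·1.0000/(1)·0.8491^0·0.5283^2 = -0.279059
d^1_{0,0}(1.1131) = +0.720941 -0.279059 = +0.441883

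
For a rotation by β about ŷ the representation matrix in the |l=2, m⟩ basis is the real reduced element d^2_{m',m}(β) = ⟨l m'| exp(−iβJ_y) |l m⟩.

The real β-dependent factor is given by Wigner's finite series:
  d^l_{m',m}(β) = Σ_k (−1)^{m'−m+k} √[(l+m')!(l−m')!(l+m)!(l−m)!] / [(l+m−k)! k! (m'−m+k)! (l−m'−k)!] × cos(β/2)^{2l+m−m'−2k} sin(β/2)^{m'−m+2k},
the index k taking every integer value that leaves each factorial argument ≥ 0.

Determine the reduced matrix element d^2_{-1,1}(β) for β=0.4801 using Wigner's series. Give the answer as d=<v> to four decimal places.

d=0.1568

d^2_{-1,1}(β=0.4801) via Wigner's sum:
Half-angle: c=0.971326, s=0.237751. N=√(1·6·6·1)=6.000000
Admissible k: 2..3 (factorial args all ≥0)
  k=2: (−1)^0·6.0000/(2)·0.9713^2·0.2378^2 = +0.159991
  k=3: (−1)^1·6.0000/(6)·0.9713^0·0.2378^4 = -0.003195
d^2_{-1,1}(0.4801) = +0.159991 -0.003195 = +0.156796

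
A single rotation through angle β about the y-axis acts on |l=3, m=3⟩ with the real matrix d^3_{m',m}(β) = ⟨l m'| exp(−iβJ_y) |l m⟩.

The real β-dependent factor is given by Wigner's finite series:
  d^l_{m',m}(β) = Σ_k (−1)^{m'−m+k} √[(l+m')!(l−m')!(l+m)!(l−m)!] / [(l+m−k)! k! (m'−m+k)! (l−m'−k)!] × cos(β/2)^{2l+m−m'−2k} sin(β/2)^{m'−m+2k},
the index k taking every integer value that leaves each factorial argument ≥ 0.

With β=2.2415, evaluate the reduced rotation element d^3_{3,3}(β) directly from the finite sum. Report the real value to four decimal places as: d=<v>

d=0.0068

d^3_{3,3}(β=2.2415) via Wigner's sum:
c=cos(2.2415/2)=0.435007, s=sin(2.2415/2)=0.900427; N=√[720·1·720·1]=720.000000
Admissible k: 0..0 (factorial args all ≥0)
  k=0: (−1)^0·720.0000/(720)·0.4350^6·0.9004^0 = +0.006776
d^3_{3,3}(2.2415) = +0.006776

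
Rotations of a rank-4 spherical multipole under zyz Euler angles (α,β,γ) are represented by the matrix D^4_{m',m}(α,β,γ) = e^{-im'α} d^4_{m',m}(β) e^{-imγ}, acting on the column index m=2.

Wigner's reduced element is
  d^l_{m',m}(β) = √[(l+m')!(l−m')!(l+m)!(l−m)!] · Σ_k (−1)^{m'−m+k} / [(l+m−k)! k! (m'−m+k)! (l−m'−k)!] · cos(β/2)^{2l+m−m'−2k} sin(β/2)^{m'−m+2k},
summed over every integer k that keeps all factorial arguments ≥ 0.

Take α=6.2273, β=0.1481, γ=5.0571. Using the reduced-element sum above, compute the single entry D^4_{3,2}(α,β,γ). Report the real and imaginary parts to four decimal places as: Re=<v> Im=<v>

First d^4_{3,2}(β=0.1481), then the phase factors e^{-i(3)α} and e^{-i(2)γ}:
c=cos(0.1481/2)=0.997260, s=sin(0.1481/2)=0.073982; N=√[5040·1·720·2]=2693.993318
The bounds max(0,m−m')=0 and min(l+m,l−m')=1 give 2 terms
  k=0: (−1)^1·2693.9933/(720)·0.9973^7·0.0740^1 = -0.271550
  k=1: (−1)^2·2693.9933/(240)·0.9973^5·0.0740^3 = +0.004483
d^4_{3,2}(0.1481) = -0.271550 +0.004483 = -0.267066
D = (+0.985979+0.166872i)·(-0.267066)·(-0.771614+0.636091i) = +0.231531-0.133109i

Re=0.2315 Im=-0.1331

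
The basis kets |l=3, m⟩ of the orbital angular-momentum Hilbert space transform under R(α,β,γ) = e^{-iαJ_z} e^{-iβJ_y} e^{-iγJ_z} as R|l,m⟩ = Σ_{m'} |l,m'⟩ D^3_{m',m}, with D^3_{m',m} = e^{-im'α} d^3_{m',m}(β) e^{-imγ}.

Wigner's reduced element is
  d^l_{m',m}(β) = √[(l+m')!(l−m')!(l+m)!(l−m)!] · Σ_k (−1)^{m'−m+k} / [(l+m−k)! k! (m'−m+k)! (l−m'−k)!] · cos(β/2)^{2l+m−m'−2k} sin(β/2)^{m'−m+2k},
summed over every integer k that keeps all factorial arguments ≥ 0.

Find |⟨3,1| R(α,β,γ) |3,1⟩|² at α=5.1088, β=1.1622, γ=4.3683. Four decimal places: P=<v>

Split into d^3_{1,1}(β=1.1622) × two z-phases.
With c≡cos(β/2)=0.835859 and s≡sin(β/2)=0.548944, N=[24·2·24·2]^{1/2}=48.000000
The bounds max(0,m−m')=0 and min(l+m,l−m')=2 give 3 terms
  k=0: (−1)^0·48.0000/(48)·0.8359^6·0.5489^0 = +0.341035
  k=1: (−1)^1·48.0000/(6)·0.8359^4·0.5489^2 = -1.176734
  k=2: (−1)^2·48.0000/(8)·0.8359^2·0.5489^4 = +0.380653
d^3_{1,1}(1.1622) = +0.341035 -1.176734 +0.380653 = -0.455046
|D^3_{1,1}|² = |d^3_{1,1}(β)|² = (-0.455046)² = 0.207067 (the z-rotation phases have unit modulus)

P=0.2071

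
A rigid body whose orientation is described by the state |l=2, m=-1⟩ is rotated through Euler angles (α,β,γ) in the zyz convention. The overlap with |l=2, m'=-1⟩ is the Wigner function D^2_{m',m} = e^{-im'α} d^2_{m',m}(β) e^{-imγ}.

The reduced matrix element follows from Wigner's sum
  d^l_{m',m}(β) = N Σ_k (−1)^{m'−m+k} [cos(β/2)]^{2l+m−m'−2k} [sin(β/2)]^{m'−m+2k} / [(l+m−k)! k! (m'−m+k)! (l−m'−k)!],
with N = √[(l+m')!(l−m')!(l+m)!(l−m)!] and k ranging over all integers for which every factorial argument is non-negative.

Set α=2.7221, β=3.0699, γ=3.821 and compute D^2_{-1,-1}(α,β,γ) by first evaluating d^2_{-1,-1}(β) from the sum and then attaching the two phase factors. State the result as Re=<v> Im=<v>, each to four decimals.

First d^2_{-1,-1}(β=3.0699), then the phase factors e^{-i(-1)α} and e^{-i(-1)γ}:
Half-angle: c=0.035839, s=0.999358. N=√(1·6·1·6)=6.000000
k∈{0,1} keeps every argument non-negative
  k=0: (−1)^0·6.0000/(6)·0.0358^4·0.9994^0 = +0.000002
  k=1: (−1)^1·6.0000/(2)·0.0358^2·0.9994^2 = -0.003848
d^2_{-1,-1}(3.0699) = +0.000002 -0.003848 = -0.003847
Phases: e^{-i·(-1)·2.7221}=-0.913296+0.407297i, e^{-i·(-1)·3.821}=-0.777945-0.628332i ⇒ D=-0.003717-0.000989i

Re=-0.0037 Im=-0.0010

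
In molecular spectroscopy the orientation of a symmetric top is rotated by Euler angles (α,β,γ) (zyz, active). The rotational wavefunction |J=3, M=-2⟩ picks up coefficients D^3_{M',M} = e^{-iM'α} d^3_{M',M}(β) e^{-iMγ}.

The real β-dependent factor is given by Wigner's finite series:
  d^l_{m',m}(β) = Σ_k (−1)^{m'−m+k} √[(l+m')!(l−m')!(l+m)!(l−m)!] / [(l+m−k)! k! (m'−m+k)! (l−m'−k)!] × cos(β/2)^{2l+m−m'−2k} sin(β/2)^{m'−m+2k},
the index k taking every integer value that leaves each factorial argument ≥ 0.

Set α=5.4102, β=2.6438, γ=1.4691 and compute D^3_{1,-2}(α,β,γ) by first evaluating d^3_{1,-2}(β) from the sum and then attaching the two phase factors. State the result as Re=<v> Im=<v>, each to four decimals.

First d^3_{1,-2}(β=2.6438), then the phase factors e^{-i(1)α} and e^{-i(-2)γ}:
c=cos(2.6438/2)=0.246334, s=sin(2.6438/2)=0.969185; N=√[24·2·1·120]=75.894664
The bounds max(0,m−m')=0 and min(l+m,l−m')=1 give 2 terms
  k=0: (−1)^3·75.8947/(12)·0.2463^3·0.9692^3 = -0.086065
  k=1: (−1)^4·75.8947/(24)·0.2463^1·0.9692^5 = +0.666129
d^3_{1,-2}(2.6438) = -0.086065 +0.666129 = +0.580064
Attach z-rotation phases: D = e^{-i(1)(5.4102)}·(+0.580064)·e^{-i(-2)(1.4691)} = -0.454814-0.360026i

Re=-0.4548 Im=-0.3600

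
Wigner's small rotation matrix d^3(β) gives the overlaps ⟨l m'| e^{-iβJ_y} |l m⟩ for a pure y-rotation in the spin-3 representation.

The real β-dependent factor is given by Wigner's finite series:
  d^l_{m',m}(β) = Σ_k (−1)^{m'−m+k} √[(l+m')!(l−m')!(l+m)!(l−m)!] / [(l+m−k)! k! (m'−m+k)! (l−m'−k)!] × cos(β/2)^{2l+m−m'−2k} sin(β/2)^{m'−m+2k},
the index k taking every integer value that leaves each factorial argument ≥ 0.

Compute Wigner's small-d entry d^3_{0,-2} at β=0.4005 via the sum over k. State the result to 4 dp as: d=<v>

d=0.1917

d^3_{0,-2}(β=0.4005) via Wigner's sum:
Half-angle: c=0.980017, s=0.198914. N=√(6·6·1·120)=65.726707
k∈{0,1} keeps every argument non-negative
  k=0: (−1)^2·65.7267/(12)·0.9800^4·0.1989^2 = +0.199907
  k=1: (−1)^3·65.7267/(12)·0.9800^2·0.1989^4 = -0.008236
d^3_{0,-2}(0.4005) = +0.199907 -0.008236 = +0.191671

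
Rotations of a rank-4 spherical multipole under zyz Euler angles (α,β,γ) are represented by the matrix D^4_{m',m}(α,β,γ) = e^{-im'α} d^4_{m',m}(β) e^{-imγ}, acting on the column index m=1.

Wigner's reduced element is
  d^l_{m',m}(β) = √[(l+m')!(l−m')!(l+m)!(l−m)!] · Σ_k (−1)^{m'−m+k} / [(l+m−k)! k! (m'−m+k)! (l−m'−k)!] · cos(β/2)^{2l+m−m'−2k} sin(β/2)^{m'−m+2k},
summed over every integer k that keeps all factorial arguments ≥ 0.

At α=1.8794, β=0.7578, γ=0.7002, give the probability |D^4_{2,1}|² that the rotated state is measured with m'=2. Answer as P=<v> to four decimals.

P=0.0746

Split into d^4_{2,1}(β=0.7578) × two z-phases.
Half-angle: c=0.929072, s=0.369899. N=√(720·2·120·6)=1018.233765
k: max(0,(1)−(2))=0 … min(4+(1),4−(2))=2
  k=0: (−1)^1·1018.2338/(240)·0.9291^7·0.3699^1 = -0.937702
  k=1: (−1)^2·1018.2338/(48)·0.9291^5·0.3699^3 = +0.743193
  k=2: (−1)^3·1018.2338/(72)·0.9291^3·0.3699^5 = -0.078538
d^4_{2,1}(0.7578) = -0.937702 +0.743193 -0.078538 = -0.273047
|D^4_{2,1}|² = |d^4_{2,1}(β)|² = (-0.273047)² = 0.074554 (the z-rotation phases have unit modulus)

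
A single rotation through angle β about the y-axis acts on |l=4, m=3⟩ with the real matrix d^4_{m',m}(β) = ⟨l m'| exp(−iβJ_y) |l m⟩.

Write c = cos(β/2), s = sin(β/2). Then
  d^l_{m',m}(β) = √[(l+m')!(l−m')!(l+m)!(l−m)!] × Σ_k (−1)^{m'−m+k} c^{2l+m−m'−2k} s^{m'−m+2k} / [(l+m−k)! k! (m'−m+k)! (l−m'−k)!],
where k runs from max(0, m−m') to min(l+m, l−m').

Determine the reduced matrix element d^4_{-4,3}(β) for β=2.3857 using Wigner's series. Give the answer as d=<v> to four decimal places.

d^4_{-4,3}(β=2.3857) via Wigner's sum:
Half-angle: c=0.369013, s=0.929424. N=√(1·40320·5040·1)=14255.272709
The bounds max(0,m−m')=7 and min(l+m,l−m')=7 give 1 term
  k=7: (−1)^0·14255.2727/(5040)·0.3690^1·0.9294^7 = +0.625295
d^4_{-4,3}(2.3857) = +0.625295

d=0.6253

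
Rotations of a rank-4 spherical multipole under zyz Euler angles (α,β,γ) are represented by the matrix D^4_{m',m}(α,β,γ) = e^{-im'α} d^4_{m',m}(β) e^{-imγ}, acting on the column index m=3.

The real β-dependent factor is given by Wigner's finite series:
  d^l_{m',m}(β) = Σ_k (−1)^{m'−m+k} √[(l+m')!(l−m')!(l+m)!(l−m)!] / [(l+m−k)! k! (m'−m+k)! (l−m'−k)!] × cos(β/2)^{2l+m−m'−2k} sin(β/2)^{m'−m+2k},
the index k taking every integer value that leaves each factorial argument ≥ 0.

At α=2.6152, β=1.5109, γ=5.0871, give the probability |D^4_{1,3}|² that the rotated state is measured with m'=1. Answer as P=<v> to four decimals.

P=0.0706

D^4_{1,3}(2.6152,1.5109,5.0871) = e^{-i·1·2.6152}·d^4_{1,3}(1.5109)·e^{-i·3·5.0871}. Compute d first:
With c≡cos(β/2)=0.727963 and s≡sin(β/2)=0.685616, N=[120·6·5040·1]^{1/2}=1904.940944
k: max(0,(3)−(1))=2 … min(4+(3),4−(1))=3
  k=2: (−1)^0·1904.9409/(240)·0.7280^6·0.6856^2 = +0.555250
  k=3: (−1)^1·1904.9409/(144)·0.7280^4·0.6856^4 = -0.820883
d^4_{1,3}(1.5109) = +0.555250 -0.820883 = -0.265632
|D^4_{1,3}|² = |d^4_{1,3}(β)|² = (-0.265632)² = 0.070561 (the z-rotation phases have unit modulus)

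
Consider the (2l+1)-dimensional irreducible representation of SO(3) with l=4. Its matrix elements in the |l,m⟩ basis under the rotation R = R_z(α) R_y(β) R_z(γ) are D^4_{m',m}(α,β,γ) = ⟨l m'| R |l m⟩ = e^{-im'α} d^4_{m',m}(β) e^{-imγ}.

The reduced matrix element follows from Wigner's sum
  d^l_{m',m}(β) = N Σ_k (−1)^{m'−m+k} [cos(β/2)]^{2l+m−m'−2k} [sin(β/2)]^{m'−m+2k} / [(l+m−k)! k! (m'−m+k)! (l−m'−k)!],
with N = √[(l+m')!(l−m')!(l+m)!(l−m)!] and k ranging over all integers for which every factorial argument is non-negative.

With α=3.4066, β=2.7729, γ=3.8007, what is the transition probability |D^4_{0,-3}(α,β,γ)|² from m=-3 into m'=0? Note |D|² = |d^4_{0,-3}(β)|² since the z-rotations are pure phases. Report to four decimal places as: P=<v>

Split into d^4_{0,-3}(β=2.7729) × two z-phases.
With c≡cos(β/2)=0.183304 and s≡sin(β/2)=0.983056, N=[24·24·1·5040]^{1/2}=1703.830978
Admissible k: 0..1 (factorial args all ≥0)
  k=0: (−1)^3·1703.8310/(144)·0.1833^5·0.9831^3 = -0.002326
  k=1: (−1)^4·1703.8310/(144)·0.1833^3·0.9831^5 = +0.066907
d^4_{0,-3}(2.7729) = -0.002326 +0.066907 = +0.064581
|D^4_{0,-3}|² = |d^4_{0,-3}(β)|² = (+0.064581)² = 0.004171 (the z-rotation phases have unit modulus)

P=0.0042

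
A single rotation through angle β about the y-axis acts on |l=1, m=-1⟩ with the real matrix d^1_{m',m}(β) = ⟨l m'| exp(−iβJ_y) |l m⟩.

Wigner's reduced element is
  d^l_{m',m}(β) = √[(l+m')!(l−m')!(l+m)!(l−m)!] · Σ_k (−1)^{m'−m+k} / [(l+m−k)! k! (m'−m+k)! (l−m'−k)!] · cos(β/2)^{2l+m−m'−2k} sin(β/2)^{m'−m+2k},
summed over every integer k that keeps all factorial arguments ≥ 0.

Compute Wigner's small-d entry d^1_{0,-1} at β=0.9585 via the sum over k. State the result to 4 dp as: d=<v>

d^1_{0,-1}(β=0.9585) via Wigner's sum:
c=cos(0.9585/2)=0.887341, s=sin(0.9585/2)=0.461114; N=√[1·1·1·2]=1.414214
k∈{0} keeps every argument non-negative
  k=0: (−1)^1·1.4142/(1)·0.8873^1·0.4611^1 = -0.578647
d^1_{0,-1}(0.9585) = -0.578647

d=-0.5786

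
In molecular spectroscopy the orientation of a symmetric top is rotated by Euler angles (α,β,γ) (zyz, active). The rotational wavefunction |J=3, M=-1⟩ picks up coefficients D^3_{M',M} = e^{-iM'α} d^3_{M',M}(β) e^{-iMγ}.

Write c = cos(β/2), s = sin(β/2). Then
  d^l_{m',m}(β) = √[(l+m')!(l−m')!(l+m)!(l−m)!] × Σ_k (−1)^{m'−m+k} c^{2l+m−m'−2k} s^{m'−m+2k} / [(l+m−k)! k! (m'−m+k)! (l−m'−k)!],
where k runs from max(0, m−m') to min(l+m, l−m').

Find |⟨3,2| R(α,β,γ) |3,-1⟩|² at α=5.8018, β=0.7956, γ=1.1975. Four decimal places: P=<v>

First d^3_{2,-1}(β=0.7956), then the phase factors e^{-i(2)α} and e^{-i(-1)γ}:
Half-angle: c=0.921915, s=0.387391. N=√(120·1·2·24)=75.894664
Admissible k: 0..1 (factorial args all ≥0)
  k=0: (−1)^3·75.8947/(12)·0.9219^3·0.3874^3 = -0.288106
  k=1: (−1)^4·75.8947/(24)·0.9219^1·0.3874^5 = +0.025435
d^3_{2,-1}(0.7956) = -0.288106 +0.025435 = -0.262670
|D^3_{2,-1}|² = |d^3_{2,-1}(β)|² = (-0.262670)² = 0.068996 (the z-rotation phases have unit modulus)

P=0.0690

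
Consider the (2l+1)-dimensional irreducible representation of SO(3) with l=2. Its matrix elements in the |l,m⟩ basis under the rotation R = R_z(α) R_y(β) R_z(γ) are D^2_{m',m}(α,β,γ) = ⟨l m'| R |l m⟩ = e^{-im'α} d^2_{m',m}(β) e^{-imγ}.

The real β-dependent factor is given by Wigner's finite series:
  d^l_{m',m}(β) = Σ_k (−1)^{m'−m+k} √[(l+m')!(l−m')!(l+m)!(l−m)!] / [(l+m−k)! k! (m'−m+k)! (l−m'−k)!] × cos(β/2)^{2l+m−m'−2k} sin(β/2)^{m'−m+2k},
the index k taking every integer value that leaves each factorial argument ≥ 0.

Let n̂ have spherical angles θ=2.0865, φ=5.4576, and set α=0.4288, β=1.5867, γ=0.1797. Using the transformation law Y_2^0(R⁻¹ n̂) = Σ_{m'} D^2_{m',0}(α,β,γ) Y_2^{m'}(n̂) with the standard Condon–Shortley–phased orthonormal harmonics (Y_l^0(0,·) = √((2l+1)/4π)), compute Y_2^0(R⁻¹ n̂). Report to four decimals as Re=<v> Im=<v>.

Need the full column D^2_{m',0} for m'=−2..2 at α=0.4288, β=1.5867, γ=0.1797.
cos(β/2)=0.701462, sin(β/2)=0.712707
d^2_{-2,0}: single k=2 term ⇒ +0.612218;  D = +0.400546+0.463005i
d^2_{-1,0}: k∈[1..2] ⇒ +0.602558 -0.622032 = -0.019475;  D = -0.017712-0.008097i
d^2_{0,0}: k∈[0..2] ⇒ +0.242112 -0.999747 +0.258015 = -0.499621;  D = -0.499621+0.000000i
d^2_{1,0}: k∈[0..1] ⇒ -0.602558 +0.622032 = +0.019475;  D = +0.017712-0.008097i
d^2_{2,0}: single k=0 term ⇒ +0.612218;  D = +0.400546-0.463005i
Y_2^{m'}(θ=2.0865,φ=5.4576) and Σ D·Y over m':
  (+0.4005+0.4630i)·(-0.0235+0.2914i)  (-0.0177-0.0081i)·(-0.2248-0.2436i)  (-0.4996+0.0000i)·(-0.0853+0.0000i)  (+0.0177-0.0081i)·(+0.2248-0.2436i)  (+0.4005-0.4630i)·(-0.0235-0.2914i)
Y_2^0(R⁻¹ n̂) = -0.242005+0.000000i

Re=-0.2420 Im=0.0000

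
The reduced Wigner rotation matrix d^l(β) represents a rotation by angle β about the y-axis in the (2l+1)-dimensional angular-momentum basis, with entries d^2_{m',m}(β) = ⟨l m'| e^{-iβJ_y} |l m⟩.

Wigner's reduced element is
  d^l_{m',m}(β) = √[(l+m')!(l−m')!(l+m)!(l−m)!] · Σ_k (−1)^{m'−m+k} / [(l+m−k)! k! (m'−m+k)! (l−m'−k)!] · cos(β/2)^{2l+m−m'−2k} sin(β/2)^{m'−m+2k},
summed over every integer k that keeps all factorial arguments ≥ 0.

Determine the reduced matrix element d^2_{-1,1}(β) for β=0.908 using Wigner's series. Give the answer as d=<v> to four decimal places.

d=0.4290

d^2_{-1,1}(β=0.908) via Wigner's sum:
With c≡cos(β/2)=0.898700 and s≡sin(β/2)=0.438564, N=[1·6·6·1]^{1/2}=6.000000
Admissible k: 2..3 (factorial args all ≥0)
  k=2: (−1)^0·6.0000/(2)·0.8987^2·0.4386^2 = +0.466033
  k=3: (−1)^1·6.0000/(6)·0.8987^0·0.4386^4 = -0.036994
d^2_{-1,1}(0.908) = +0.466033 -0.036994 = +0.429039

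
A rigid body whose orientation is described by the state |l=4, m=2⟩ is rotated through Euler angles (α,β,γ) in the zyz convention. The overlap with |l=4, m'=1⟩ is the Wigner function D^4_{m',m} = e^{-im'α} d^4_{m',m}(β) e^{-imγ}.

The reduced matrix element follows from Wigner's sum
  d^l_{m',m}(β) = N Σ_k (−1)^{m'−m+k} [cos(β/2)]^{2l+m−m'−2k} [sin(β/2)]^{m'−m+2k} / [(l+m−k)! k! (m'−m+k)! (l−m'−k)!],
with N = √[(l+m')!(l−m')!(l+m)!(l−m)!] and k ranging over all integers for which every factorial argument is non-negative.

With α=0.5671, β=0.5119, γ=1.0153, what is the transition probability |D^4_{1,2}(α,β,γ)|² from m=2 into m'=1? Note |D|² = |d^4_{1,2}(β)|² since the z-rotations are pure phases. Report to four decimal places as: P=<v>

P=0.3289

D^4_{1,2}(0.5671,0.5119,1.0153) = e^{-i·1·0.5671}·d^4_{1,2}(0.5119)·e^{-i·2·1.0153}. Compute d first:
c=cos(0.5119/2)=0.967423, s=sin(0.5119/2)=0.253165; N=√[120·6·720·2]=1018.233765
k: max(0,(2)−(1))=1 … min(4+(2),4−(1))=3
  k=1: (−1)^0·1018.2338/(240)·0.9674^7·0.2532^1 = +0.851834
  k=2: (−1)^1·1018.2338/(48)·0.9674^5·0.2532^3 = -0.291674
  k=3: (−1)^2·1018.2338/(72)·0.9674^3·0.2532^5 = +0.013316
d^4_{1,2}(0.5119) = +0.851834 -0.291674 +0.013316 = +0.573476
|D^4_{1,2}|² = |d^4_{1,2}(β)|² = (+0.573476)² = 0.328875 (the z-rotation phases have unit modulus)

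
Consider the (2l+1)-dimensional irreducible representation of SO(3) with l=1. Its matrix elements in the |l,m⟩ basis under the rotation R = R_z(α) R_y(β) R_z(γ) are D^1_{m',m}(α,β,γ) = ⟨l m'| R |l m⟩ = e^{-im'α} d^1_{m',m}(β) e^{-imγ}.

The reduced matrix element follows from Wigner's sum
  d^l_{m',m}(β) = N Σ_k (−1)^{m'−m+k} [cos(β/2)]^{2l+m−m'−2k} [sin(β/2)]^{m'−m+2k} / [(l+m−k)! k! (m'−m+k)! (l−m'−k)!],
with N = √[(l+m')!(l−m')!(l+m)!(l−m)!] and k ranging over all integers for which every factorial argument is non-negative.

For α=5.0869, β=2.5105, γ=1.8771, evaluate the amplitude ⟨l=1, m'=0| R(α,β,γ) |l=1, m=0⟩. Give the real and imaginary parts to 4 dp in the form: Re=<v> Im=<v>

D^1_{0,0}(5.0869,2.5105,1.8771) = e^{-i·0·5.0869}·d^1_{0,0}(2.5105)·e^{-i·0·1.8771}. Compute d first:
c=cos(2.5105/2)=0.310336, s=sin(2.5105/2)=0.950627; N=√[1·1·1·1]=1.000000
k: max(0,(0)−(0))=0 … min(1+(0),1−(0))=1
  k=0: (−1)^0·1.0000/(1)·0.3103^2·0.9506^0 = +0.096308
  k=1: (−1)^1·1.0000/(1)·0.3103^0·0.9506^2 = -0.903692
d^1_{0,0}(2.5105) = +0.096308 -0.903692 = -0.807383
Phases: e^{-i·(0)·5.0869}=+1.000000+0.000000i, e^{-i·(0)·1.8771}=+1.000000+0.000000i ⇒ D=-0.807383+0.000000i

Re=-0.8074 Im=0.0000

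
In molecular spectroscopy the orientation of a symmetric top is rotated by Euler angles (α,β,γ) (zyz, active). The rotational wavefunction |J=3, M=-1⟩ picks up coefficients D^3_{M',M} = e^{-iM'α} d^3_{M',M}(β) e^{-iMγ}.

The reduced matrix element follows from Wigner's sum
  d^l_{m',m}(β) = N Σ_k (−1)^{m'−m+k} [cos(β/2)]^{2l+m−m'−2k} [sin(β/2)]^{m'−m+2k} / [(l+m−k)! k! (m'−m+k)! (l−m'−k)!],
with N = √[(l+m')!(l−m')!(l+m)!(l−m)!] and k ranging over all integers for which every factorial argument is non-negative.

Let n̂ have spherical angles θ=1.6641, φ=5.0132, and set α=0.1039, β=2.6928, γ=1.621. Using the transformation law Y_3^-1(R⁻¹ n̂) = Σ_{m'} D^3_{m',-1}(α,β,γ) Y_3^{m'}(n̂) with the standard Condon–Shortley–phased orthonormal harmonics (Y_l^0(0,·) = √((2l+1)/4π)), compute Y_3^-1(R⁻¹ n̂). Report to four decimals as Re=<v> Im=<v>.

Need the full column D^3_{m',-1} for m'=−3..3 at α=0.1039, β=2.6928, γ=1.621.
cos(β/2)=0.222518, sin(β/2)=0.974929
d^3_{-3,-1}: single k=2 term ⇒ +0.009025;  D = -0.003195+0.008440i
d^3_{-2,-1}: k∈[1..2] ⇒ +0.001682 -0.064572 = -0.062890;  D = +0.016046-0.060808i
d^3_{-1,-1}: k∈[0..2] ⇒ +0.000121 -0.018642 +0.268394 = +0.249873;  D = -0.038354+0.246912i
d^3_{0,-1}: k∈[0..2] ⇒ -0.001842 +0.106102 -0.678922 = -0.574662;  D = +0.028838-0.573938i
d^3_{1,-1}: k∈[0..2] ⇒ +0.013982 -0.357858 +0.858691 = +0.514814;  D = +0.027630+0.514072i
d^3_{2,-1}: k∈[0..1] ⇒ -0.064572 +0.619768 = +0.555196;  D = +0.087135+0.548316i
d^3_{3,-1}: single k=0 term ⇒ +0.173247;  D = +0.044789+0.167358i
Y_3^{m'}(θ=1.6641,φ=5.0132) and Σ D·Y over m':
  (-0.0032+0.0084i)·(-0.3232-0.2552i)  (+0.0160-0.0608i)·(+0.0778-0.0534i)  (-0.0384+0.2469i)·(-0.0912-0.2940i)  (+0.0288-0.5739i)·(+0.1028+0.0000i)  (+0.0276+0.5141i)·(+0.0912-0.2940i)  (+0.0871+0.5483i)·(+0.0778+0.0534i)  (+0.0448+0.1674i)·(+0.3232-0.2552i)
Y_3^-1(R⁻¹ n̂) = +0.268561+0.051001i

Re=0.2686 Im=0.0510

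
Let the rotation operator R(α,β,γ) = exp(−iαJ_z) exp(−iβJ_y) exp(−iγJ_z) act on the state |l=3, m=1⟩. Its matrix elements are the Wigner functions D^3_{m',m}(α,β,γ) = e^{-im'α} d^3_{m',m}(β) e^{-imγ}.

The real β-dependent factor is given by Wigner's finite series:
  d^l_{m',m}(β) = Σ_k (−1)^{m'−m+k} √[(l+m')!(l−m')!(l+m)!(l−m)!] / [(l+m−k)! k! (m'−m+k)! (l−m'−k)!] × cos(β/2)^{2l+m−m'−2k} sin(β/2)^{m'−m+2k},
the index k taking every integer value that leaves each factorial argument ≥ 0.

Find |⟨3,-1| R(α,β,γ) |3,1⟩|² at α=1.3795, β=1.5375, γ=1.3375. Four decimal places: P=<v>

P=0.0062

D^3_{-1,1}(1.3795,1.5375,1.3375) = e^{-i·-1·1.3795}·d^3_{-1,1}(1.5375)·e^{-i·1·1.3375}. Compute d first:
Half-angle: c=0.718780, s=0.695237. N=√(2·24·24·2)=48.000000
Admissible k: 2..4 (factorial args all ≥0)
  k=2: (−1)^0·48.0000/(8)·0.7188^4·0.6952^2 = +0.774109
  k=3: (−1)^1·48.0000/(6)·0.7188^2·0.6952^4 = -0.965638
  k=4: (−1)^2·48.0000/(48)·0.7188^0·0.6952^6 = +0.112927
d^3_{-1,1}(1.5375) = +0.774109 -0.965638 +0.112927 = -0.078603
|D^3_{-1,1}|² = |d^3_{-1,1}(β)|² = (-0.078603)² = 0.006178 (the z-rotation phases have unit modulus)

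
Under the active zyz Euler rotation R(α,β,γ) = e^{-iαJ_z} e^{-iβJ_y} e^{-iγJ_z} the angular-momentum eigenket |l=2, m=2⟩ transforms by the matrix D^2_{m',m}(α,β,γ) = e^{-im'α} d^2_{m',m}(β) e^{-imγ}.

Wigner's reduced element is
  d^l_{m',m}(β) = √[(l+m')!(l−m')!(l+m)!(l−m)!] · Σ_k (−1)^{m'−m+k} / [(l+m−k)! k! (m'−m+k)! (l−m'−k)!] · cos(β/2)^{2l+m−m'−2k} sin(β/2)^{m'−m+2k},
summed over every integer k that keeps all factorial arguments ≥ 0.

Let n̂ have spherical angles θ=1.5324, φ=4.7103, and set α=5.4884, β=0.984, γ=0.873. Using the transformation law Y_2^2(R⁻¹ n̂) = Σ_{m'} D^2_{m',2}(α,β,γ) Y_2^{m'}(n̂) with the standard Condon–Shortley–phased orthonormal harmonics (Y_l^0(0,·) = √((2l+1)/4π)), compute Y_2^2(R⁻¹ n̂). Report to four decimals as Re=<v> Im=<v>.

Need the full column D^2_{m',2} for m'=−2..2 at α=5.4884, β=0.984, γ=0.873.
cos(β/2)=0.881390, sin(β/2)=0.472390
d^2_{-2,2}: single k=4 term ⇒ +0.049797;  D = -0.048863+0.009599i
d^2_{-1,2}: single k=3 term ⇒ +0.185823;  D = -0.153281-0.105047i
d^2_{0,2}: single k=2 term ⇒ +0.424632;  D = -0.074017-0.418131i
d^2_{1,2}: single k=1 term ⇒ +0.646896;  D = +0.375649-0.526652i
d^2_{2,2}: single k=0 term ⇒ +0.603493;  D = +0.596124-0.094019i
Y_2^{m'}(θ=1.5324,φ=4.7103) and Σ D·Y over m':
  (-0.0489+0.0096i)·(-0.3857-0.0016i)  (-0.1533-0.1050i)·(-0.0001+0.0296i)  (-0.0740-0.4181i)·(-0.3140+0.0000i)  (+0.3756-0.5267i)·(+0.0001+0.0296i)  (+0.5961-0.0940i)·(-0.3857+0.0016i)
Y_2^2(R⁻¹ n̂) = -0.168919+0.171456i

Re=-0.1689 Im=0.1715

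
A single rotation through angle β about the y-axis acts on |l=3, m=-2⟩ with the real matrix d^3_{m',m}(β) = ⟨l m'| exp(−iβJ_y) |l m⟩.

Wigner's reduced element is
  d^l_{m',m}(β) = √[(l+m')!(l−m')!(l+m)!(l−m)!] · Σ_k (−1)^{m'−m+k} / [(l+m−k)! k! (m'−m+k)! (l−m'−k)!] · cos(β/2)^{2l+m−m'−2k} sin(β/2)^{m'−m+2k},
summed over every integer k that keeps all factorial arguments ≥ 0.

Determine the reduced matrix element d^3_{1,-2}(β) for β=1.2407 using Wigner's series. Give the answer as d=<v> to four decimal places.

d^3_{1,-2}(β=1.2407) via Wigner's sum:
c=cos(1.2407/2)=0.813675, s=sin(1.2407/2)=0.581320; N=√[24·2·1·120]=75.894664
k: max(0,(-2)−(1))=0 … min(3+(-2),3−(1))=1
  k=0: (−1)^3·75.8947/(12)·0.8137^3·0.5813^3 = -0.669312
  k=1: (−1)^4·75.8947/(24)·0.8137^1·0.5813^5 = +0.170815
d^3_{1,-2}(1.2407) = -0.669312 +0.170815 = -0.498497

d=-0.4985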